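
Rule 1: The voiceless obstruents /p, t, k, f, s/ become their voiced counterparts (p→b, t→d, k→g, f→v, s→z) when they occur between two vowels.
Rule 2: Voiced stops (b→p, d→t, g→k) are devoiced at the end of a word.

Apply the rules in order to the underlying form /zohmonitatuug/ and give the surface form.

Rule 1 (intervocalic voicing): /t/ is a voiceless obstruent between vowels /i/ and /a/, so it voices to [d]. /t/ is a voiceless obstruent between vowels /a/ and /u/, so it voices to [d]. /zohmonitatuug/ → zohmonidaduug.
Rule 2 (final devoicing): /g/ is a voiced stop in word-final position, so it devoices to [k]. /zohmonidaduug/ → zohmonidaduuk.

zohmonidaduuk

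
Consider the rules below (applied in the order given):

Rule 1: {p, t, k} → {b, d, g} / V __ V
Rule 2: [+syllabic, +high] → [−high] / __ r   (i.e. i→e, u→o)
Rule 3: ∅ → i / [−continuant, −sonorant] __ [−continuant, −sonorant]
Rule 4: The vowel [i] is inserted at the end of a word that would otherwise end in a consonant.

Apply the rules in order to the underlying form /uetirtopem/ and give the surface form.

uedertobemi

Rule 1 (intervocalic voicing): /t/ is a voiceless stop between vowels /e/ and /i/, so it voices to [d]. /p/ is a voiceless stop between vowels /o/ and /e/, so it voices to [b]. /uetirtopem/ → uedirtobem.
Rule 2 (pre-rhotic lowering): /i/ is a high vowel immediately before /r/, so it lowers to [e]. /uedirtobem/ → uedertobem.
Rule 3 (stop-cluster i-epenthesis): no segment meets the environment; /uedertobem/ is unchanged.
Rule 4 (final i-epenthesis): the form ends in the consonant /m/, so [i] is inserted word-finally. /uedertobem/ → uedertobemi.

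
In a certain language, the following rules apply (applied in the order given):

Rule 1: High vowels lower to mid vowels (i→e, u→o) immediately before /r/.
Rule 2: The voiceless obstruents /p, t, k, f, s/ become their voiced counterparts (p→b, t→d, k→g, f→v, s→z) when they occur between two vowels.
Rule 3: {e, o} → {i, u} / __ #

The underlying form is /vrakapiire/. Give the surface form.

vragabieri

Rule 1 (pre-rhotic lowering): /i/ is a high vowel immediately before /r/, so it lowers to [e]. /vrakapiire/ → vrakapiere.
Rule 2 (intervocalic voicing): /k/ is a voiceless obstruent between vowels /a/ and /a/, so it voices to [g]. /p/ is a voiceless obstruent between vowels /a/ and /i/, so it voices to [b]. /vrakapiere/ → vragabiere.
Rule 3 (final vowel raising): /e/ is a mid vowel in word-final position, so it raises to [i]. /vragabiere/ → vragabieri.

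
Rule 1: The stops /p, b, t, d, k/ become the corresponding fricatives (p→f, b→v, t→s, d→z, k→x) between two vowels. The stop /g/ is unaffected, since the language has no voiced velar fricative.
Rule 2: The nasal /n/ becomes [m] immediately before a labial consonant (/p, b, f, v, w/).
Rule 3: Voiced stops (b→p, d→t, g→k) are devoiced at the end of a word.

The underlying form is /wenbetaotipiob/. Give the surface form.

Rule 1 (intervocalic spirantization): /t/ is a stop between vowels /e/ and /a/, so it spirantizes to the fricative [s]. /t/ is a stop between vowels /o/ and /i/, so it spirantizes to the fricative [s]. /p/ is a stop between vowels /i/ and /i/, so it spirantizes to the fricative [f]. /wenbetaotipiob/ → wenbesaosifiob.
Rule 2 (nasal place assimilation): /n/ precedes the labial consonant /b/, so it assimilates in place to [m]. /wenbesaosifiob/ → wembesaosifiob.
Rule 3 (final devoicing): /b/ is a voiced stop in word-final position, so it devoices to [p]. /wembesaosifiob/ → wembesaosifiop.

wembesaosifiop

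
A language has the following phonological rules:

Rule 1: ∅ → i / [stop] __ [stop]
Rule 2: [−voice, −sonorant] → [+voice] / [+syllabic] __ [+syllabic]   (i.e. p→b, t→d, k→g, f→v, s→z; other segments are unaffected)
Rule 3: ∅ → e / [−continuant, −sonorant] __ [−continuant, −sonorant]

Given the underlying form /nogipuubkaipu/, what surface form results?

nogibuubigaibu

Rule 1 (stop-cluster i-epenthesis): /b/ and /k/ form a stop–stop cluster, so [i] is inserted between them. /nogipuubkaipu/ → nogipuubikaipu.
Rule 2 (intervocalic voicing): /p/ is a voiceless obstruent between vowels /i/ and /u/, so it voices to [b]. /k/ is a voiceless obstruent between vowels /i/ and /a/, so it voices to [g]. /p/ is a voiceless obstruent between vowels /i/ and /u/, so it voices to [b]. /nogipuubikaipu/ → nogibuubigaibu.
Rule 3 (stop-cluster e-epenthesis): no segment meets the environment; /nogibuubigaibu/ is unchanged.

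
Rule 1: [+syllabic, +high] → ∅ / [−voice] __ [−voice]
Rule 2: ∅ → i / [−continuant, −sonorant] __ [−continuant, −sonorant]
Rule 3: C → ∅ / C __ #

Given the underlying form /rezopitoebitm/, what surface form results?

rezopitoebit

Rule 1 (high vowel syncope): /i/ is a high vowel flanked by voiceless consonants /p/ and /t/, so it deletes. /rezopitoebitm/ → rezoptoebitm.
Rule 2 (stop-cluster i-epenthesis): /p/ and /t/ form a stop–stop cluster, so [i] is inserted between them. /rezoptoebitm/ → rezopitoebitm.
Rule 3 (final cluster simplification): /m/ is the second consonant of a word-final cluster /tm/, so it deletes. /rezopitoebitm/ → rezopitoebit.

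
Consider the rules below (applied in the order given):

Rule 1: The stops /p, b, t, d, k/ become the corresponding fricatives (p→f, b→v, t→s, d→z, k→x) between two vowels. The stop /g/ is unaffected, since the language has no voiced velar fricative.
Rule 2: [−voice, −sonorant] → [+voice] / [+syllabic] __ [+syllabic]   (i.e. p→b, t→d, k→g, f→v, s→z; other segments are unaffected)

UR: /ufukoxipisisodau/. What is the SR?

uvuxoxivizizozau

Rule 1 (intervocalic spirantization): /k/ is a stop between vowels /u/ and /o/, so it spirantizes to the fricative [x]. /p/ is a stop between vowels /i/ and /i/, so it spirantizes to the fricative [f]. /d/ is a stop between vowels /o/ and /a/, so it spirantizes to the fricative [z]. /ufukoxipisisodau/ → ufuxoxifisisozau.
Rule 2 (intervocalic voicing): /f/ is a voiceless obstruent between vowels /u/ and /u/, so it voices to [v]. /f/ is a voiceless obstruent between vowels /i/ and /i/, so it voices to [v]. /s/ is a voiceless obstruent between vowels /i/ and /i/, so it voices to [z]. /s/ is a voiceless obstruent between vowels /i/ and /o/, so it voices to [z]. /ufuxoxifisisozau/ → uvuxoxivizizozau.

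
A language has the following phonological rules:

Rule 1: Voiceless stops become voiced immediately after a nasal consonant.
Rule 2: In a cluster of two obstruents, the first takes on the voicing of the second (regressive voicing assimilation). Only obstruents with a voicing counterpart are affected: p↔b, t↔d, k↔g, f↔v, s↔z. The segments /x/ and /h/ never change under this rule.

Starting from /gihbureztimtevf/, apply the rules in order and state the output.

Rule 1 (post-nasal voicing): /t/ is a voiceless stop immediately after the nasal /m/, so it voices to [d]. /gihbureztimtevf/ → gihbureztimdevf.
Rule 2 (regressive voicing assimilation): /z/ precedes the voiceless obstruent /t/, so it devoices to [s] by assimilation. /v/ precedes the voiceless obstruent /f/, so it devoices to [f] by assimilation. /gihbureztimdevf/ → gihburestimdeff.

gihburestimdeff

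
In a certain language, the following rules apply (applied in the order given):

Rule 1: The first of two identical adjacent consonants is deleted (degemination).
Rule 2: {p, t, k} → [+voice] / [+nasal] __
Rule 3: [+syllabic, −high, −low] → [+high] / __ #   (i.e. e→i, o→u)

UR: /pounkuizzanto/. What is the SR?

Rule 1 (degemination): /zz/ is a geminate; the first /z/ deletes. /pounkuizzanto/ → pounkuizanto.
Rule 2 (post-nasal voicing): /k/ is a voiceless stop immediately after the nasal /n/, so it voices to [g]. /t/ is a voiceless stop immediately after the nasal /n/, so it voices to [d]. /pounkuizanto/ → pounguizando.
Rule 3 (final vowel raising): /o/ is a mid vowel in word-final position, so it raises to [u]. /pounguizando/ → pounguizandu.

pounguizandu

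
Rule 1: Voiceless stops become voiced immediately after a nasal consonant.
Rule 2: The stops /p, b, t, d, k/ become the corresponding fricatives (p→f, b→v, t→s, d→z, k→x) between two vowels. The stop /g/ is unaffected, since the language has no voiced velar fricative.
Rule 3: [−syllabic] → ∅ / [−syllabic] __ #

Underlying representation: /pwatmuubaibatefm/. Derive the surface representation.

pwatmuuvaivasef

Rule 1 (post-nasal voicing): no segment meets the environment; /pwatmuubaibatefm/ is unchanged.
Rule 2 (intervocalic spirantization): /b/ is a stop between vowels /u/ and /a/, so it spirantizes to the fricative [v]. /b/ is a stop between vowels /i/ and /a/, so it spirantizes to the fricative [v]. /t/ is a stop between vowels /a/ and /e/, so it spirantizes to the fricative [s]. /pwatmuubaibatefm/ → pwatmuuvaivasefm.
Rule 3 (final cluster simplification): /m/ is the second consonant of a word-final cluster /fm/, so it deletes. /pwatmuuvaivasefm/ → pwatmuuvaivasef.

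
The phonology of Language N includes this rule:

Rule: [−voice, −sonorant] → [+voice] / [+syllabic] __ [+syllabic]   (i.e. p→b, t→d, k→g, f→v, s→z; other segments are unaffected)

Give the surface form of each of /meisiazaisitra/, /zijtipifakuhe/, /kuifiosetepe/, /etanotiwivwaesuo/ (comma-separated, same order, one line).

meiziazaizitra, zijtibivaguhe, kuiviozedebe, edanodiwivwaezuo

/meisiazaisitra/: /s/ is a voiceless obstruent between vowels /i/ and /i/, so it voices to [z]. /s/ is a voiceless obstruent between vowels /i/ and /i/, so it voices to [z]. → [meiziazaizitra].
/zijtipifakuhe/: /p/ is a voiceless obstruent between vowels /i/ and /i/, so it voices to [b]. /f/ is a voiceless obstruent between vowels /i/ and /a/, so it voices to [v]. /k/ is a voiceless obstruent between vowels /a/ and /u/, so it voices to [g]. → [zijtibivaguhe].
/kuifiosetepe/: /f/ is a voiceless obstruent between vowels /i/ and /i/, so it voices to [v]. /s/ is a voiceless obstruent between vowels /o/ and /e/, so it voices to [z]. /t/ is a voiceless obstruent between vowels /e/ and /e/, so it voices to [d]. /p/ is a voiceless obstruent between vowels /e/ and /e/, so it voices to [b]. → [kuiviozedebe].
/etanotiwivwaesuo/: /t/ is a voiceless obstruent between vowels /e/ and /a/, so it voices to [d]. /t/ is a voiceless obstruent between vowels /o/ and /i/, so it voices to [d]. /s/ is a voiceless obstruent between vowels /e/ and /u/, so it voices to [z]. → [edanodiwivwaezuo].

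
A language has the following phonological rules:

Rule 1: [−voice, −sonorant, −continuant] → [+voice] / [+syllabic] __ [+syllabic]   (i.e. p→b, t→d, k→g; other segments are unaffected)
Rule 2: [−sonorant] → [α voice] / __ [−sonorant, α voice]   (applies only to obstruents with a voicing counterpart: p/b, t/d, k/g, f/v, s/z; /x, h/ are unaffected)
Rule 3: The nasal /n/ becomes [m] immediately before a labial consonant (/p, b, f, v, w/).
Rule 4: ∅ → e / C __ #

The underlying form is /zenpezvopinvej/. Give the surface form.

Rule 1 (intervocalic voicing): /p/ is a voiceless stop between vowels /o/ and /i/, so it voices to [b]. /zenpezvopinvej/ → zenpezvobinvej.
Rule 2 (regressive voicing assimilation): no segment meets the environment; /zenpezvobinvej/ is unchanged.
Rule 3 (nasal place assimilation): /n/ precedes the labial consonant /p/, so it assimilates in place to [m]. /n/ precedes the labial consonant /v/, so it assimilates in place to [m]. /zenpezvobinvej/ → zempezvobimvej.
Rule 4 (final e-epenthesis): the form ends in the consonant /j/, so [e] is inserted word-finally. /zempezvobimvej/ → zempezvobimveje.

zempezvobimveje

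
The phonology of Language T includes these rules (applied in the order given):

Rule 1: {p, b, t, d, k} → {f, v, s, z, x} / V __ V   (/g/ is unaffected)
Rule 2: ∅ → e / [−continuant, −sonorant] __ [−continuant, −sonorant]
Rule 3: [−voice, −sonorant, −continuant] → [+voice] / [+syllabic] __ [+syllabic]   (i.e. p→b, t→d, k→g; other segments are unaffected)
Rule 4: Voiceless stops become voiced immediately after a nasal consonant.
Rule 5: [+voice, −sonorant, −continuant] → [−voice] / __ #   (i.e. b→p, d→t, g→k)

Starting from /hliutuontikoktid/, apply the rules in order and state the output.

Rule 1 (intervocalic spirantization): /t/ is a stop between vowels /u/ and /u/, so it spirantizes to the fricative [s]. /k/ is a stop between vowels /i/ and /o/, so it spirantizes to the fricative [x]. /hliutuontikoktid/ → hliusuontixoktid.
Rule 2 (stop-cluster e-epenthesis): /k/ and /t/ form a stop–stop cluster, so [e] is inserted between them. /hliusuontixoktid/ → hliusuontixoketid.
Rule 3 (intervocalic voicing): /k/ is a voiceless stop between vowels /o/ and /e/, so it voices to [g]. /t/ is a voiceless stop between vowels /e/ and /i/, so it voices to [d]. /hliusuontixoketid/ → hliusuontixogedid.
Rule 4 (post-nasal voicing): /t/ is a voiceless stop immediately after the nasal /n/, so it voices to [d]. /hliusuontixogedid/ → hliusuondixogedid.
Rule 5 (final devoicing): /d/ is a voiced stop in word-final position, so it devoices to [t]. /hliusuondixogedid/ → hliusuondixogedit.

hliusuondixogedit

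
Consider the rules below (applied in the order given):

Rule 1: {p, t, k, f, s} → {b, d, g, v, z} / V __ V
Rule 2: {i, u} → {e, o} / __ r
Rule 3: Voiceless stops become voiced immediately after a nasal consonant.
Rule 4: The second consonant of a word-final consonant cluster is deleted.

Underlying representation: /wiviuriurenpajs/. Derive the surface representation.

Rule 1 (intervocalic voicing): no segment meets the environment; /wiviuriurenpajs/ is unchanged.
Rule 2 (pre-rhotic lowering): /u/ is a high vowel immediately before /r/, so it lowers to [o]. /u/ is a high vowel immediately before /r/, so it lowers to [o]. /wiviuriurenpajs/ → wivioriorenpajs.
Rule 3 (post-nasal voicing): /p/ is a voiceless stop immediately after the nasal /n/, so it voices to [b]. /wivioriorenpajs/ → wivioriorenbajs.
Rule 4 (final cluster simplification): /s/ is the second consonant of a word-final cluster /js/, so it deletes. /wivioriorenbajs/ → wivioriorenbaj.

wivioriorenbaj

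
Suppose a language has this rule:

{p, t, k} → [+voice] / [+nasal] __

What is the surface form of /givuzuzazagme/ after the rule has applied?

givuzuzazagme

No segment of /givuzuzazagme/ meets the structural description of the rule, so the form surfaces unchanged.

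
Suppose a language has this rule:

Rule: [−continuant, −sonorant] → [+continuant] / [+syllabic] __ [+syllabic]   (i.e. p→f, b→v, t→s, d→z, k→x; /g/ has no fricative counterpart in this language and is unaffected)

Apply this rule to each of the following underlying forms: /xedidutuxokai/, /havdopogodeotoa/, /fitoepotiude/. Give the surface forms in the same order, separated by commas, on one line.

xezizusuxoxai, havdofogozeosoa, fisoefosiuze

/xedidutuxokai/: /d/ is a stop between vowels /e/ and /i/, so it spirantizes to the fricative [z]. /d/ is a stop between vowels /i/ and /u/, so it spirantizes to the fricative [z]. /t/ is a stop between vowels /u/ and /u/, so it spirantizes to the fricative [s]. /k/ is a stop between vowels /o/ and /a/, so it spirantizes to the fricative [x]. → [xezizusuxoxai].
/havdopogodeotoa/: /p/ is a stop between vowels /o/ and /o/, so it spirantizes to the fricative [f]. /d/ is a stop between vowels /o/ and /e/, so it spirantizes to the fricative [z]. /t/ is a stop between vowels /o/ and /o/, so it spirantizes to the fricative [s]. → [havdofogozeosoa].
/fitoepotiude/: /t/ is a stop between vowels /i/ and /o/, so it spirantizes to the fricative [s]. /p/ is a stop between vowels /e/ and /o/, so it spirantizes to the fricative [f]. /t/ is a stop between vowels /o/ and /i/, so it spirantizes to the fricative [s]. /d/ is a stop between vowels /u/ and /e/, so it spirantizes to the fricative [z]. → [fisoefosiuze].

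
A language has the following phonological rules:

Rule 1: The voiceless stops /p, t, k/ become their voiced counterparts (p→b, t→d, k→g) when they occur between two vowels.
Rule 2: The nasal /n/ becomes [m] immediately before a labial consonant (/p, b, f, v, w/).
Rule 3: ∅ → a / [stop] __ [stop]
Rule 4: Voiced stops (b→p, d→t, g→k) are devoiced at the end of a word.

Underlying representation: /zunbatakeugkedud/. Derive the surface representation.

Rule 1 (intervocalic voicing): /t/ is a voiceless stop between vowels /a/ and /a/, so it voices to [d]. /k/ is a voiceless stop between vowels /a/ and /e/, so it voices to [g]. /zunbatakeugkedud/ → zunbadageugkedud.
Rule 2 (nasal place assimilation): /n/ precedes the labial consonant /b/, so it assimilates in place to [m]. /zunbadageugkedud/ → zumbadageugkedud.
Rule 3 (stop-cluster a-epenthesis): /g/ and /k/ form a stop–stop cluster, so [a] is inserted between them. /zumbadageugkedud/ → zumbadageugakedud.
Rule 4 (final devoicing): /d/ is a voiced stop in word-final position, so it devoices to [t]. /zumbadageugakedud/ → zumbadageugakedut.

zumbadageugakedut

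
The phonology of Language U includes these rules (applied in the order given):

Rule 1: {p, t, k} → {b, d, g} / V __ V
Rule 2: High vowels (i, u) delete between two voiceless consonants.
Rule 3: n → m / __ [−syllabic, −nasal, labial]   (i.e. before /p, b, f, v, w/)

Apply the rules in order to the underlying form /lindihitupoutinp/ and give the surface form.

lindihiduboudimp

Rule 1 (intervocalic voicing): /t/ is a voiceless stop between vowels /i/ and /u/, so it voices to [d]. /p/ is a voiceless stop between vowels /u/ and /o/, so it voices to [b]. /t/ is a voiceless stop between vowels /u/ and /i/, so it voices to [d]. /lindihitupoutinp/ → lindihiduboudinp.
Rule 2 (high vowel syncope): no segment meets the environment; /lindihiduboudinp/ is unchanged.
Rule 3 (nasal place assimilation): /n/ precedes the labial consonant /p/, so it assimilates in place to [m]. /lindihiduboudinp/ → lindihiduboudimp.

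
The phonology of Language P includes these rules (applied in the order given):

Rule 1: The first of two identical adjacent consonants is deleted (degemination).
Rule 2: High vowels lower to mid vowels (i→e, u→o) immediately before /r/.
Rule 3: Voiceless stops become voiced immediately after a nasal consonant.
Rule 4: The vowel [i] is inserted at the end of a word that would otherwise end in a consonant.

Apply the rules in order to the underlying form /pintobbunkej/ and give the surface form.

Rule 1 (degemination): /bb/ is a geminate; the first /b/ deletes. /pintobbunkej/ → pintobunkej.
Rule 2 (pre-rhotic lowering): no segment meets the environment; /pintobunkej/ is unchanged.
Rule 3 (post-nasal voicing): /t/ is a voiceless stop immediately after the nasal /n/, so it voices to [d]. /k/ is a voiceless stop immediately after the nasal /n/, so it voices to [g]. /pintobunkej/ → pindobungej.
Rule 4 (final i-epenthesis): the form ends in the consonant /j/, so [i] is inserted word-finally. /pindobungej/ → pindobungeji.

pindobungeji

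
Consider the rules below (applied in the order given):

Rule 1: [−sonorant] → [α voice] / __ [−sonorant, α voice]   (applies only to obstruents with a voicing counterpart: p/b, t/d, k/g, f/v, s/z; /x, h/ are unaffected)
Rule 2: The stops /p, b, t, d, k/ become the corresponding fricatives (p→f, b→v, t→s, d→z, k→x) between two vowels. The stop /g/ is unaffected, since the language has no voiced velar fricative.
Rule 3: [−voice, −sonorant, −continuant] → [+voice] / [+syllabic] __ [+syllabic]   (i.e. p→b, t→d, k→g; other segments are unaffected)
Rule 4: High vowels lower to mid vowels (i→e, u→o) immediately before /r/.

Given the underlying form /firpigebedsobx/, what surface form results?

ferpigevetsopx

Rule 1 (regressive voicing assimilation): /d/ precedes the voiceless obstruent /s/, so it devoices to [t] by assimilation. /b/ precedes the voiceless obstruent /x/, so it devoices to [p] by assimilation. /firpigebedsobx/ → firpigebetsopx.
Rule 2 (intervocalic spirantization): /b/ is a stop between vowels /e/ and /e/, so it spirantizes to the fricative [v]. /firpigebetsopx/ → firpigevetsopx.
Rule 3 (intervocalic voicing): no segment meets the environment; /firpigevetsopx/ is unchanged.
Rule 4 (pre-rhotic lowering): /i/ is a high vowel immediately before /r/, so it lowers to [e]. /firpigevetsopx/ → ferpigevetsopx.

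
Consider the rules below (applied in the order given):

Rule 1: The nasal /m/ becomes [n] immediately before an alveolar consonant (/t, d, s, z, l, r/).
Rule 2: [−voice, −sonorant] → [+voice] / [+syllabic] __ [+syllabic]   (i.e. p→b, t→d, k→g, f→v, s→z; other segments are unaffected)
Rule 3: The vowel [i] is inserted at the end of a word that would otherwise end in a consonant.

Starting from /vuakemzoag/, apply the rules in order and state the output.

vuagenzoagi

Rule 1 (nasal place assimilation): /m/ precedes the alveolar consonant /z/, so it assimilates in place to [n]. /vuakemzoag/ → vuakenzoag.
Rule 2 (intervocalic voicing): /k/ is a voiceless obstruent between vowels /a/ and /e/, so it voices to [g]. /vuakenzoag/ → vuagenzoag.
Rule 3 (final i-epenthesis): the form ends in the consonant /g/, so [i] is inserted word-finally. /vuagenzoag/ → vuagenzoagi.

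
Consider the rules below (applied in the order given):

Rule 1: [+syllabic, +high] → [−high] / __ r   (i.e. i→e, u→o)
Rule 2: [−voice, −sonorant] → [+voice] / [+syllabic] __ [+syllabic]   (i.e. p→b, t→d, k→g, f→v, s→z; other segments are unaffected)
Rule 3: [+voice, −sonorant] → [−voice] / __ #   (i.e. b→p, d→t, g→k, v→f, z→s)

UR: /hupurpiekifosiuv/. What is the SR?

Rule 1 (pre-rhotic lowering): /u/ is a high vowel immediately before /r/, so it lowers to [o]. /hupurpiekifosiuv/ → huporpiekifosiuv.
Rule 2 (intervocalic voicing): /p/ is a voiceless obstruent between vowels /u/ and /o/, so it voices to [b]. /k/ is a voiceless obstruent between vowels /e/ and /i/, so it voices to [g]. /f/ is a voiceless obstruent between vowels /i/ and /o/, so it voices to [v]. /s/ is a voiceless obstruent between vowels /o/ and /i/, so it voices to [z]. /huporpiekifosiuv/ → huborpiegivoziuv.
Rule 3 (final devoicing): /v/ is a voiced obstruent in word-final position, so it devoices to [f]. /huborpiegivoziuv/ → huborpiegivoziuf.

huborpiegivoziuf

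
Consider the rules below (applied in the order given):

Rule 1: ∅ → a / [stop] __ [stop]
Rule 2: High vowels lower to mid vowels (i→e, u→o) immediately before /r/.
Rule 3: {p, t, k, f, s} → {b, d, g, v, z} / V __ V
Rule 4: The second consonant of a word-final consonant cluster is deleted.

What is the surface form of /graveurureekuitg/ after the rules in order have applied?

graveororeeguidag

Rule 1 (stop-cluster a-epenthesis): /t/ and /g/ form a stop–stop cluster, so [a] is inserted between them. /graveurureekuitg/ → graveurureekuitag.
Rule 2 (pre-rhotic lowering): /u/ is a high vowel immediately before /r/, so it lowers to [o]. /u/ is a high vowel immediately before /r/, so it lowers to [o]. /graveurureekuitag/ → graveororeekuitag.
Rule 3 (intervocalic voicing): /k/ is a voiceless obstruent between vowels /e/ and /u/, so it voices to [g]. /t/ is a voiceless obstruent between vowels /i/ and /a/, so it voices to [d]. /graveororeekuitag/ → graveororeeguidag.
Rule 4 (final cluster simplification): no segment meets the environment; /graveororeeguidag/ is unchanged.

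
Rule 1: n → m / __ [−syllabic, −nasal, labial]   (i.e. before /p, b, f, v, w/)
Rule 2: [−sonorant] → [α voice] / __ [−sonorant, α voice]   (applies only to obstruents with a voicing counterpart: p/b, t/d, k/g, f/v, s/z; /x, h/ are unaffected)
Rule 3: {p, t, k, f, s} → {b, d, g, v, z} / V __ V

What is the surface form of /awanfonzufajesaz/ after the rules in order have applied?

awamfonzuvajezaz

Rule 1 (nasal place assimilation): /n/ precedes the labial consonant /f/, so it assimilates in place to [m]. /awanfonzufajesaz/ → awamfonzufajesaz.
Rule 2 (regressive voicing assimilation): no segment meets the environment; /awamfonzufajesaz/ is unchanged.
Rule 3 (intervocalic voicing): /f/ is a voiceless obstruent between vowels /u/ and /a/, so it voices to [v]. /s/ is a voiceless obstruent between vowels /e/ and /a/, so it voices to [z]. /awamfonzufajesaz/ → awamfonzuvajezaz.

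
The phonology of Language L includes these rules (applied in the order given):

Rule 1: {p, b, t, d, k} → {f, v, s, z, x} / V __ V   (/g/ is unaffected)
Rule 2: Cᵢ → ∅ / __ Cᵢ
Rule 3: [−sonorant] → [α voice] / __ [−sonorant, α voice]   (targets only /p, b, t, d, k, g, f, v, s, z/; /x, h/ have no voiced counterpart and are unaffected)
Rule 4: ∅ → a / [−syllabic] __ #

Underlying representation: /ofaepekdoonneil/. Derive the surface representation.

ofaefegdooneila

Rule 1 (intervocalic spirantization): /p/ is a stop between vowels /e/ and /e/, so it spirantizes to the fricative [f]. /ofaepekdoonneil/ → ofaefekdoonneil.
Rule 2 (degemination): /nn/ is a geminate; the first /n/ deletes. /ofaefekdoonneil/ → ofaefekdooneil.
Rule 3 (regressive voicing assimilation): /k/ precedes the voiced obstruent /d/, so it voices to [g] by assimilation. /ofaefekdooneil/ → ofaefegdooneil.
Rule 4 (final a-epenthesis): the form ends in the consonant /l/, so [a] is inserted word-finally. /ofaefegdooneil/ → ofaefegdooneila.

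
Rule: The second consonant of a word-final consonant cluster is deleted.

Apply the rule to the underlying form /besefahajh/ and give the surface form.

/h/ is the second consonant of a word-final cluster /jh/, so it deletes.
The other instances of /b/, /s/, /f/, /h/, /j/ do not occur in the required environment and remain unchanged.
Surface form: [besefahaj].

besefahaj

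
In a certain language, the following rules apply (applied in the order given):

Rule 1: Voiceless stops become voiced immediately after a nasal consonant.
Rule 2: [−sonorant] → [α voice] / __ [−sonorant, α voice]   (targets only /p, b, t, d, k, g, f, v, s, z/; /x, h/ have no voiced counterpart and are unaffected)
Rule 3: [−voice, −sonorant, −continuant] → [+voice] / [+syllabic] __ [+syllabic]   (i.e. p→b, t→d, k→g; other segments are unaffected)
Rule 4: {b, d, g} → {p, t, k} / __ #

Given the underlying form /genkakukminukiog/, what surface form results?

gengagukminugiok

Rule 1 (post-nasal voicing): /k/ is a voiceless stop immediately after the nasal /n/, so it voices to [g]. /genkakukminukiog/ → gengakukminukiog.
Rule 2 (regressive voicing assimilation): no segment meets the environment; /gengakukminukiog/ is unchanged.
Rule 3 (intervocalic voicing): /k/ is a voiceless stop between vowels /a/ and /u/, so it voices to [g]. /k/ is a voiceless stop between vowels /u/ and /i/, so it voices to [g]. /gengakukminukiog/ → gengagukminugiog.
Rule 4 (final devoicing): /g/ is a voiced stop in word-final position, so it devoices to [k]. /gengagukminugiog/ → gengagukminugiok.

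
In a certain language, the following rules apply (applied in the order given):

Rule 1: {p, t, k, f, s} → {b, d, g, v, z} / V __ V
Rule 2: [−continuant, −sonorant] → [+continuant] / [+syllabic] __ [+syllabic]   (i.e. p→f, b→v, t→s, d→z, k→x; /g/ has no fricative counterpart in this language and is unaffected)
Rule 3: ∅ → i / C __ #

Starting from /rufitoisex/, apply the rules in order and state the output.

ruvizoizexi

Rule 1 (intervocalic voicing): /f/ is a voiceless obstruent between vowels /u/ and /i/, so it voices to [v]. /t/ is a voiceless obstruent between vowels /i/ and /o/, so it voices to [d]. /s/ is a voiceless obstruent between vowels /i/ and /e/, so it voices to [z]. /rufitoisex/ → ruvidoizex.
Rule 2 (intervocalic spirantization): /d/ is a stop between vowels /i/ and /o/, so it spirantizes to the fricative [z]. /ruvidoizex/ → ruvizoizex.
Rule 3 (final i-epenthesis): the form ends in the consonant /x/, so [i] is inserted word-finally. /ruvizoizex/ → ruvizoizexi.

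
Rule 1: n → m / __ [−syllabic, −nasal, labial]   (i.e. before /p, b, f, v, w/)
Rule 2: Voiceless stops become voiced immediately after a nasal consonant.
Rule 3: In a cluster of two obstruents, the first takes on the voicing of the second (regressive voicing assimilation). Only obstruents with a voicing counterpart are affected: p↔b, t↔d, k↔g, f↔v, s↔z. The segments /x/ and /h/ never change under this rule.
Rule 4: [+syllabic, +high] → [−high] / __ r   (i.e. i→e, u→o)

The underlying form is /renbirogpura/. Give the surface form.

remberokpora

Rule 1 (nasal place assimilation): /n/ precedes the labial consonant /b/, so it assimilates in place to [m]. /renbirogpura/ → rembirogpura.
Rule 2 (post-nasal voicing): no segment meets the environment; /rembirogpura/ is unchanged.
Rule 3 (regressive voicing assimilation): /g/ precedes the voiceless obstruent /p/, so it devoices to [k] by assimilation. /rembirogpura/ → rembirokpura.
Rule 4 (pre-rhotic lowering): /i/ is a high vowel immediately before /r/, so it lowers to [e]. /u/ is a high vowel immediately before /r/, so it lowers to [o]. /rembirokpura/ → remberokpora.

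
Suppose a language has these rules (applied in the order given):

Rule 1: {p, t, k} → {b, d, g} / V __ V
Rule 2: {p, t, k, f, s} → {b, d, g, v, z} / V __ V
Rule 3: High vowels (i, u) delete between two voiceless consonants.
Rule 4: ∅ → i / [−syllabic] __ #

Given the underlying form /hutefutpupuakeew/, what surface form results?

Rule 1 (intervocalic voicing): /t/ is a voiceless stop between vowels /u/ and /e/, so it voices to [d]. /p/ is a voiceless stop between vowels /u/ and /u/, so it voices to [b]. /k/ is a voiceless stop between vowels /a/ and /e/, so it voices to [g]. /hutefutpupuakeew/ → hudefutpubuageew.
Rule 2 (intervocalic voicing): /f/ is a voiceless obstruent between vowels /e/ and /u/, so it voices to [v]. /hudefutpubuageew/ → hudevutpubuageew.
Rule 3 (high vowel syncope): no segment meets the environment; /hudevutpubuageew/ is unchanged.
Rule 4 (final i-epenthesis): the form ends in the consonant /w/, so [i] is inserted word-finally. /hudevutpubuageew/ → hudevutpubuageewi.

hudevutpubuageewi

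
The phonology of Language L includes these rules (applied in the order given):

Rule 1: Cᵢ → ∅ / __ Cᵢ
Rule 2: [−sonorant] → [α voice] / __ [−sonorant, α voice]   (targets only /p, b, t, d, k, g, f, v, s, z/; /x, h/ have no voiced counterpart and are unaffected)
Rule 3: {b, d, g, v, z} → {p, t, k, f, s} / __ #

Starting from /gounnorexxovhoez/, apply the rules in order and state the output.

gounorexofhoes

Rule 1 (degemination): /nn/ is a geminate; the first /n/ deletes. /xx/ is a geminate; the first /x/ deletes. /gounnorexxovhoez/ → gounorexovhoez.
Rule 2 (regressive voicing assimilation): /v/ precedes the voiceless obstruent /h/, so it devoices to [f] by assimilation. /gounorexovhoez/ → gounorexofhoez.
Rule 3 (final devoicing): /z/ is a voiced obstruent in word-final position, so it devoices to [s]. /gounorexofhoez/ → gounorexofhoes.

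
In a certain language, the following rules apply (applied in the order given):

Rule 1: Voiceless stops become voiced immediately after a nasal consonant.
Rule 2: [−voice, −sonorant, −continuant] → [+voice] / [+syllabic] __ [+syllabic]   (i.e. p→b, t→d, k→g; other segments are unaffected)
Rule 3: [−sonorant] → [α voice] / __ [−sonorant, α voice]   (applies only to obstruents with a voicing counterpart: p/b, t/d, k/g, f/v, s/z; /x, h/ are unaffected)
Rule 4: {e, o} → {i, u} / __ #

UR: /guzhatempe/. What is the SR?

gushadembi

Rule 1 (post-nasal voicing): /p/ is a voiceless stop immediately after the nasal /m/, so it voices to [b]. /guzhatempe/ → guzhatembe.
Rule 2 (intervocalic voicing): /t/ is a voiceless stop between vowels /a/ and /e/, so it voices to [d]. /guzhatembe/ → guzhadembe.
Rule 3 (regressive voicing assimilation): /z/ precedes the voiceless obstruent /h/, so it devoices to [s] by assimilation. /guzhadembe/ → gushadembe.
Rule 4 (final vowel raising): /e/ is a mid vowel in word-final position, so it raises to [i]. /gushadembe/ → gushadembi.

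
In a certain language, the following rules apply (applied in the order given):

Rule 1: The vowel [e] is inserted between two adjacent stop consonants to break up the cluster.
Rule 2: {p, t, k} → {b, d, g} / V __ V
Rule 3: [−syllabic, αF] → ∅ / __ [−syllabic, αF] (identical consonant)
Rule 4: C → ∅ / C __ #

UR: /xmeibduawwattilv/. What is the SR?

Rule 1 (stop-cluster e-epenthesis): /b/ and /d/ form a stop–stop cluster, so [e] is inserted between them. /t/ and /t/ form a stop–stop cluster, so [e] is inserted between them. /xmeibduawwattilv/ → xmeibeduawwatetilv.
Rule 2 (intervocalic voicing): /t/ is a voiceless stop between vowels /a/ and /e/, so it voices to [d]. /t/ is a voiceless stop between vowels /e/ and /i/, so it voices to [d]. /xmeibeduawwatetilv/ → xmeibeduawwadedilv.
Rule 3 (degemination): /ww/ is a geminate; the first /w/ deletes. /xmeibeduawwadedilv/ → xmeibeduawadedilv.
Rule 4 (final cluster simplification): /v/ is the second consonant of a word-final cluster /lv/, so it deletes. /xmeibeduawadedilv/ → xmeibeduawadedil.

xmeibeduawadedil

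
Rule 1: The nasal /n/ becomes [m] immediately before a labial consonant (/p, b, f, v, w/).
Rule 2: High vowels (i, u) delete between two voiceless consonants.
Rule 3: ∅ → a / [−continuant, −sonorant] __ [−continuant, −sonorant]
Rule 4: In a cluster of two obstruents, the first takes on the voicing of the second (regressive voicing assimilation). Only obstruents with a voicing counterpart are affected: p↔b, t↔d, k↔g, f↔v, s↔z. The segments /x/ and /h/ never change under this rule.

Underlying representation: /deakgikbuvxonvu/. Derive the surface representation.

Rule 1 (nasal place assimilation): /n/ precedes the labial consonant /v/, so it assimilates in place to [m]. /deakgikbuvxonvu/ → deakgikbuvxomvu.
Rule 2 (high vowel syncope): no segment meets the environment; /deakgikbuvxomvu/ is unchanged.
Rule 3 (stop-cluster a-epenthesis): /k/ and /g/ form a stop–stop cluster, so [a] is inserted between them. /k/ and /b/ form a stop–stop cluster, so [a] is inserted between them. /deakgikbuvxomvu/ → deakagikabuvxomvu.
Rule 4 (regressive voicing assimilation): /v/ precedes the voiceless obstruent /x/, so it devoices to [f] by assimilation. /deakagikabuvxomvu/ → deakagikabufxomvu.

deakagikabufxomvu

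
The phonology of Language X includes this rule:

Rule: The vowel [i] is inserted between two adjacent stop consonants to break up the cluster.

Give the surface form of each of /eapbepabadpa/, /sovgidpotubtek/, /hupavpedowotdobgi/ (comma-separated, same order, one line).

/eapbepabadpa/: /p/ and /b/ form a stop–stop cluster, so [i] is inserted between them. /d/ and /p/ form a stop–stop cluster, so [i] is inserted between them. → [eapibepabadipa].
/sovgidpotubtek/: /d/ and /p/ form a stop–stop cluster, so [i] is inserted between them. /b/ and /t/ form a stop–stop cluster, so [i] is inserted between them. → [sovgidipotubitek].
/hupavpedowotdobgi/: /t/ and /d/ form a stop–stop cluster, so [i] is inserted between them. /b/ and /g/ form a stop–stop cluster, so [i] is inserted between them. → [hupavpedowotidobigi].

eapibepabadipa, sovgidipotubitek, hupavpedowotidobigi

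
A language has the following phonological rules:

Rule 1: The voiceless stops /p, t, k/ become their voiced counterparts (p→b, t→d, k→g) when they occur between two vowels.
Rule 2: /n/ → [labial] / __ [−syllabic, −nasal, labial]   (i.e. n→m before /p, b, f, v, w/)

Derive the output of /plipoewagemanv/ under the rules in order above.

Rule 1 (intervocalic voicing): /p/ is a voiceless stop between vowels /i/ and /o/, so it voices to [b]. /plipoewagemanv/ → pliboewagemanv.
Rule 2 (nasal place assimilation): /n/ precedes the labial consonant /v/, so it assimilates in place to [m]. /pliboewagemanv/ → pliboewagemamv.

pliboewagemamv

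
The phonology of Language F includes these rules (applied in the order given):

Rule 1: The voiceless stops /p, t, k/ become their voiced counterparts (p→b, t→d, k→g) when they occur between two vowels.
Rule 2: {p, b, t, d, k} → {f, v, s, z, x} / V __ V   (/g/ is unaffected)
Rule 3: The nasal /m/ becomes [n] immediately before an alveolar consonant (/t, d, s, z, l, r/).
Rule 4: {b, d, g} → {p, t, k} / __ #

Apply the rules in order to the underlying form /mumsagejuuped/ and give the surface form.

Rule 1 (intervocalic voicing): /p/ is a voiceless stop between vowels /u/ and /e/, so it voices to [b]. /mumsagejuuped/ → mumsagejuubed.
Rule 2 (intervocalic spirantization): /b/ is a stop between vowels /u/ and /e/, so it spirantizes to the fricative [v]. /mumsagejuubed/ → mumsagejuuved.
Rule 3 (nasal place assimilation): /m/ precedes the alveolar consonant /s/, so it assimilates in place to [n]. /mumsagejuuved/ → munsagejuuved.
Rule 4 (final devoicing): /d/ is a voiced stop in word-final position, so it devoices to [t]. /munsagejuuved/ → munsagejuuvet.

munsagejuuvet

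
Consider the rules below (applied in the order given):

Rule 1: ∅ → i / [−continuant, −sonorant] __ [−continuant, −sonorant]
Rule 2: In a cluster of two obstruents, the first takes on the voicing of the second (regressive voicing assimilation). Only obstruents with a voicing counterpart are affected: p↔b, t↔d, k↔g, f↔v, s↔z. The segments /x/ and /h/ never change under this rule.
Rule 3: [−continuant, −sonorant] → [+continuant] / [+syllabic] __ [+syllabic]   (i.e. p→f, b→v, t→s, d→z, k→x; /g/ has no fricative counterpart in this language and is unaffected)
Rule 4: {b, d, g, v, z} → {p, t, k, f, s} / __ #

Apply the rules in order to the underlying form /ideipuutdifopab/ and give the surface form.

Rule 1 (stop-cluster i-epenthesis): /t/ and /d/ form a stop–stop cluster, so [i] is inserted between them. /ideipuutdifopab/ → ideipuutidifopab.
Rule 2 (regressive voicing assimilation): no segment meets the environment; /ideipuutidifopab/ is unchanged.
Rule 3 (intervocalic spirantization): /d/ is a stop between vowels /i/ and /e/, so it spirantizes to the fricative [z]. /p/ is a stop between vowels /i/ and /u/, so it spirantizes to the fricative [f]. /t/ is a stop between vowels /u/ and /i/, so it spirantizes to the fricative [s]. /d/ is a stop between vowels /i/ and /i/, so it spirantizes to the fricative [z]. /p/ is a stop between vowels /o/ and /a/, so it spirantizes to the fricative [f]. /ideipuutidifopab/ → izeifuusizifofab.
Rule 4 (final devoicing): /b/ is a voiced obstruent in word-final position, so it devoices to [p]. /izeifuusizifofab/ → izeifuusizifofap.

izeifuusizifofap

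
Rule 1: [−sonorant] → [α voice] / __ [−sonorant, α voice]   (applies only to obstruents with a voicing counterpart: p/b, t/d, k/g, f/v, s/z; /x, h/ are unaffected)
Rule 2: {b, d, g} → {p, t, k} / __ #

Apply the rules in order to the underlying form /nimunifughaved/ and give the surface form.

nimunifukhavet

Rule 1 (regressive voicing assimilation): /g/ precedes the voiceless obstruent /h/, so it devoices to [k] by assimilation. /nimunifughaved/ → nimunifukhaved.
Rule 2 (final devoicing): /d/ is a voiced stop in word-final position, so it devoices to [t]. /nimunifukhaved/ → nimunifukhavet.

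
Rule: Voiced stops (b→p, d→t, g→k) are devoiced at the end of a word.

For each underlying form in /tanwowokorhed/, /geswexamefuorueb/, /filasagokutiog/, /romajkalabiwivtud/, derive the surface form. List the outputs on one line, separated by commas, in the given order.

tanwowokorhet, geswexamefuoruep, filasagokutiok, romajkalabiwivtut

/tanwowokorhed/: /d/ is a voiced stop in word-final position, so it devoices to [t]. → [tanwowokorhet].
/geswexamefuorueb/: /b/ is a voiced stop in word-final position, so it devoices to [p]. → [geswexamefuoruep].
/filasagokutiog/: /g/ is a voiced stop in word-final position, so it devoices to [k]. → [filasagokutiok].
/romajkalabiwivtud/: /d/ is a voiced stop in word-final position, so it devoices to [t]. → [romajkalabiwivtut].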